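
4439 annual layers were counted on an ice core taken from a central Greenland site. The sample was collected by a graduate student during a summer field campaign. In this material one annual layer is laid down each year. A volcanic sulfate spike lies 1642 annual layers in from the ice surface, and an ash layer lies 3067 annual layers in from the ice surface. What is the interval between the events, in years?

The two markers are separated by 3067 − 1642 = 1425 annual layers.
One annual layer per year makes the interval 1425 years.

1425 yr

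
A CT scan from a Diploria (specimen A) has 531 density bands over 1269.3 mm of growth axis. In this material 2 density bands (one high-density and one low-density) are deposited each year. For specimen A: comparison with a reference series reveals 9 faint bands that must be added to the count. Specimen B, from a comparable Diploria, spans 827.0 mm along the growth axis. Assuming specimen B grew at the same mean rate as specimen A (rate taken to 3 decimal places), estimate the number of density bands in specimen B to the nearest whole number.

352 density bands

Specimen A: after corrections the count is 531 + 9 = 540 density bands.
Specimen A: dividing by 2 density bands per year: 540 / 2 = 270 years.
A: Mean rate = 1269.3 mm / 270 years ≈ 4.701 mm per year.
For B, 827.0 / 4.701 = 175.92 years; at 2 density bands per year that is 175.92 × 2 ≈ 352 density bands.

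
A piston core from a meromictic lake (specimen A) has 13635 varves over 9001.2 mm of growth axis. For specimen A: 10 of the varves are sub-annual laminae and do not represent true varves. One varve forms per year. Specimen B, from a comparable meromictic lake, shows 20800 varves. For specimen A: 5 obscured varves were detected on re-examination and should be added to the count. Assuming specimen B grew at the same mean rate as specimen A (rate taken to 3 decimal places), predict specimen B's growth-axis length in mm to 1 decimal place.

13728.0 mm

Specimen A: correcting the raw count gives 13635 − 10 + 5 = 13630 true varves.
A: Extension rate ≈ 9001.2 / 13630 = 0.660 mm/year.
For B, 0.660 mm/year × 20800 years = 13728.0 mm.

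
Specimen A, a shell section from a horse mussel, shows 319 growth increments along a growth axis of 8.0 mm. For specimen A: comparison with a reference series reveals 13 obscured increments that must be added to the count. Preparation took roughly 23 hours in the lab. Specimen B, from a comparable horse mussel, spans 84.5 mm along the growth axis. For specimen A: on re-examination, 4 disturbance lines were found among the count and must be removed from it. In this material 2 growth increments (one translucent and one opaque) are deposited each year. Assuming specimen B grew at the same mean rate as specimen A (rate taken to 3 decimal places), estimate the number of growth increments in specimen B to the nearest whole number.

Specimen A: true growth increment count = 319 − 4 + 13 = 328.
Specimen A: dividing by 2 growth increments per year: 328 / 2 = 164 years.
A: Mean rate = 8.0 mm / 164 years ≈ 0.049 mm/year.
For B, 84.5 / 0.049 = 1724.49 years; at 2 growth increments per year that is 1724.49 × 2 ≈ 3449 growth increments.

3449 growth increments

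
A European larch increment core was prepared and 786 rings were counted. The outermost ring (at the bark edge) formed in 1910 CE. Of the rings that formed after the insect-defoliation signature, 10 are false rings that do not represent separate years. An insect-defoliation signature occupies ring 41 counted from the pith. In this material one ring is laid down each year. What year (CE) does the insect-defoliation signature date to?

Between ring 41 and the bark edge there are 786 − 41 = 745 rings.
Removing the 10 false rings leaves 745 − 10 = 735 true rings beyond the insect-defoliation signature.
Counting back 735 years from 1910 CE places the insect-defoliation signature in 1910 − 735 = 1175 CE.

1175 CE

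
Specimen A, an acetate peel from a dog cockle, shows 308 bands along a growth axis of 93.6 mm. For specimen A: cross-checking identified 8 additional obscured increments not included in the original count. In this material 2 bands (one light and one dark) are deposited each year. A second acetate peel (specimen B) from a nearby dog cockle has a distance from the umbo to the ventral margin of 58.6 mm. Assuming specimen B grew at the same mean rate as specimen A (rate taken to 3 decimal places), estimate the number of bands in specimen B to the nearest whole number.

Specimen A: adjusted count: 308 + 8 = 316 bands.
Specimen A: dividing by 2 bands per year: 316 / 2 = 158 years.
A: Extension rate ≈ 93.6 / 158 = 0.592 mm/yr.
For B, 58.6 / 0.592 = 98.99 years; at 2 bands per year that is 98.99 × 2 ≈ 198 bands.

198 bands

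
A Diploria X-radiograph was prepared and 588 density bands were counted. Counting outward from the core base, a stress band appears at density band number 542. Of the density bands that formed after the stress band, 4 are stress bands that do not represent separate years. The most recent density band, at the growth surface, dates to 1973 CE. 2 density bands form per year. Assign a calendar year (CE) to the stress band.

588 − 542 = 46 density bands lie beyond the stress band toward the growth surface.
46 − 4 false = 42 true density bands after the stress band.
With 2 density bands per year, 42 / 2 = 21 years.
Counting back 21 years from 1973 CE places the stress band in 1973 − 21 = 1952 CE.

1952 CE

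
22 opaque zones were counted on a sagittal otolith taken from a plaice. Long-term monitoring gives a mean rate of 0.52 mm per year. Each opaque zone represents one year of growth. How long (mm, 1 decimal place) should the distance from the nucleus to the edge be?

11.4 mm

The record spans 22 years at 0.52 mm per year.
Predicted length = 0.52 mm/year × 22 years = 11.4 mm.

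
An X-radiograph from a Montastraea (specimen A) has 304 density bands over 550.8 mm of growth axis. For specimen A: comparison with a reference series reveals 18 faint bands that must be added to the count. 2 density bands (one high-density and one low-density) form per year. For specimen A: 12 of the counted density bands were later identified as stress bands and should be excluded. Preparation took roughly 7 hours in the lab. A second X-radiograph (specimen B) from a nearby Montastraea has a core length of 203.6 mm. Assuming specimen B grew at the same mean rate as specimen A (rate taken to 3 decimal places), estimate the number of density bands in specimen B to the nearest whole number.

115 density bands

Specimen A: after corrections the count is 304 − 12 + 18 = 310 density bands.
Specimen A: 310 density bands at 2 per year is 310 / 2 = 155 years.
A: Extension rate ≈ 550.8 / 155 = 3.554 mm/yr.
For B, 203.6 / 3.554 = 57.29 years; at 2 density bands per year that is 57.29 × 2 ≈ 115 density bands.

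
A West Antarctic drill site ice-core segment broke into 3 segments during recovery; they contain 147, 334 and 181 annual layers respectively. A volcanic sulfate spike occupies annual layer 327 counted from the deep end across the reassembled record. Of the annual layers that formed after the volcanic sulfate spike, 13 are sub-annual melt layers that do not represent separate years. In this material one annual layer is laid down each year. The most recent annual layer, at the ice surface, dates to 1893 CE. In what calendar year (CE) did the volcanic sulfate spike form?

Total annual layers = 147 + 334 + 181 = 662.
The volcanic sulfate spike sits at annual layer 327 from the deep end, so 662 − 327 = 335 annual layers formed after it.
Removing the 13 false annual layers leaves 335 − 13 = 322 true annual layers beyond the volcanic sulfate spike.
The annual layer at the ice surface is 1893 CE, so the volcanic sulfate spike dates to 1893 − 322 = 1571 CE.

1571 CE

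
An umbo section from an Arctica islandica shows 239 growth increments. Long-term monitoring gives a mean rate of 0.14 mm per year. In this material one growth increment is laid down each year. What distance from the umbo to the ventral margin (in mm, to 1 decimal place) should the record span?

33.5 mm

239 years of growth are recorded.
239 years at 0.14 mm/year gives 0.14 × 239 = 33.5 mm.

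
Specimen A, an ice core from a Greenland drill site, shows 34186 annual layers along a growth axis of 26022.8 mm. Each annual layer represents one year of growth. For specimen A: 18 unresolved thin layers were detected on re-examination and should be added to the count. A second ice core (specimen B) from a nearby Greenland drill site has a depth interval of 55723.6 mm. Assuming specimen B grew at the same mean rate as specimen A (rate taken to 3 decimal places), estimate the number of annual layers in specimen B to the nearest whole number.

Specimen A: true annual layer count = 34186 + 18 = 34204.
A: Extension rate ≈ 26022.8 / 34204 = 0.761 mm/yr.
For B, 55723.6 / 0.761 = 73224.18 years ≈ 73224 annual layers.

73224 annual layers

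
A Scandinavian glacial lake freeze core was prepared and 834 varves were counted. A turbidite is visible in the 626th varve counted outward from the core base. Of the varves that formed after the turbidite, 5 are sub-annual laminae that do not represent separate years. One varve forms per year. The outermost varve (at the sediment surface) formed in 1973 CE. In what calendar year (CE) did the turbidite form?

1770 CE

The turbidite sits at varve 626 from the core base, so 834 − 626 = 208 varves formed after it.
Excluding 5 false varves: 208 − 5 = 203.
1973 − 203 = 1770 CE.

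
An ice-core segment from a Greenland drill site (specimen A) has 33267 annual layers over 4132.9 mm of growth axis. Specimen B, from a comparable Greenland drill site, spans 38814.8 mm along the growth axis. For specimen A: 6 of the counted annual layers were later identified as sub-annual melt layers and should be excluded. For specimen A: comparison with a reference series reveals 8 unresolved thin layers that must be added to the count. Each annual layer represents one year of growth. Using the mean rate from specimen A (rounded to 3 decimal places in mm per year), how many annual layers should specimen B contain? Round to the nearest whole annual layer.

Specimen A: adjusted count: 33267 − 6 + 8 = 33269 annual layers.
A: 4132.9 mm over 33269 years gives 4132.9 / 33269 ≈ 0.124 mm/yr.
Specimen B: 38814.8 mm / 0.124 mm per year = 313022.58 years ≈ 313023 annual layers.

313023 annual layers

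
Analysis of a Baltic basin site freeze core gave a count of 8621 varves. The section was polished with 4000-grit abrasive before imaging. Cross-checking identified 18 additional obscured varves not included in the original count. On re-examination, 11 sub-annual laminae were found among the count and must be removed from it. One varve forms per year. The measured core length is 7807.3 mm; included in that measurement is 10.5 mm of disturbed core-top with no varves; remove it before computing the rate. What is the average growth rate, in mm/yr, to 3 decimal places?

Adjusted count: 8621 − 11 + 18 = 8628 varves.
Net length = 7807.3 − 10.5 = 7796.8 mm.
Extension rate ≈ 7796.8 / 8628 = 0.904 mm/yr.

0.904 mm/yr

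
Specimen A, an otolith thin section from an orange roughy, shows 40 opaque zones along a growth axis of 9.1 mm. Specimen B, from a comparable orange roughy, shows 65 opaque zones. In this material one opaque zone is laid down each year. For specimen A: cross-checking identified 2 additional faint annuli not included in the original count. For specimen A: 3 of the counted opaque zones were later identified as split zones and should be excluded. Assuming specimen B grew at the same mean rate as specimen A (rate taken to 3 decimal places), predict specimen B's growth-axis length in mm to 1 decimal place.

15.1 mm

Specimen A: after corrections the count is 40 − 3 + 2 = 39 opaque zones.
A: 9.1 mm over 39 years gives 9.1 / 39 ≈ 0.233 mm per year.
For B, 0.233 mm/year × 65 years = 15.1 mm.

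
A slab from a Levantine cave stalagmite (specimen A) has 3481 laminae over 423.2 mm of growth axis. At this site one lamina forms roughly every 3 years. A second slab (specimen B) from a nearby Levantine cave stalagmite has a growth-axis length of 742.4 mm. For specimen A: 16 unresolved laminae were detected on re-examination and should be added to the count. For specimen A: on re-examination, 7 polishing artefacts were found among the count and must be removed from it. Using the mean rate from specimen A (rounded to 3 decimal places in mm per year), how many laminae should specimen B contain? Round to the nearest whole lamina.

Specimen A: true lamina count = 3481 − 7 + 16 = 3490.
Specimen A: at 3 years per lamina, 3490 × 3 = 10470 years.
A: 423.2 mm over 10470 years gives 423.2 / 10470 ≈ 0.040 mm per year.
B spans 742.4 / 0.040 = 18560.00 years; at 3 years per lamina that is 18560.00 / 3 ≈ 6187 laminae.

6187 laminae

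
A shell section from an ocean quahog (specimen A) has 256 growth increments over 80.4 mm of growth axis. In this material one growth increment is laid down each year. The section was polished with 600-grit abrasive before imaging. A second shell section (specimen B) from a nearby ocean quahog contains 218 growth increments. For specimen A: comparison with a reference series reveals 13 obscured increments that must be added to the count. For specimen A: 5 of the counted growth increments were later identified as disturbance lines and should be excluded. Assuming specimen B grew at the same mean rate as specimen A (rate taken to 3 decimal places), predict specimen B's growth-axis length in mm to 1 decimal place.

66.5 mm

Specimen A: adjusted count: 256 − 5 + 13 = 264 growth increments.
A: 80.4 mm over 264 years gives 80.4 / 264 ≈ 0.305 mm/year.
B's length ≈ 0.305 × 218 = 66.5 mm.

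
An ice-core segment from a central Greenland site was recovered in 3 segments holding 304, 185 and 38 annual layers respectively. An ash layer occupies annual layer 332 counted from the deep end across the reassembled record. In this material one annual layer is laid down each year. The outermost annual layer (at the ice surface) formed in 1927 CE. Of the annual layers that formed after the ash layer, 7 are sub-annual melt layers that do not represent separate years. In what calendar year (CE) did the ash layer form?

Total annual layers = 304 + 185 + 38 = 527.
Between annual layer 332 and the ice surface there are 527 − 332 = 195 annual layers.
195 − 7 false = 188 true annual layers after the ash layer.
1927 − 188 = 1739 CE.

1739 CE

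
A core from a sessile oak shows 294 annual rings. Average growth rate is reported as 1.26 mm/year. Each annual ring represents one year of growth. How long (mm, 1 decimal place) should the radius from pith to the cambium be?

370.4 mm

294 years of growth are recorded.
Predicted length = 1.26 mm/year × 294 years = 370.4 mm.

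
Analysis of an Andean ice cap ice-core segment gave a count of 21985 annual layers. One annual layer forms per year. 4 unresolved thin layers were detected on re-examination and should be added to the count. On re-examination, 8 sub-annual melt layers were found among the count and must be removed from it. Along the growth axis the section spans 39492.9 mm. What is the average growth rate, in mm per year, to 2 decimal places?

After corrections the count is 21985 − 8 + 4 = 21981 annual layers.
39492.9 mm over 21981 years gives 39492.9 / 21981 ≈ 1.80 mm per year.

1.80 mm per year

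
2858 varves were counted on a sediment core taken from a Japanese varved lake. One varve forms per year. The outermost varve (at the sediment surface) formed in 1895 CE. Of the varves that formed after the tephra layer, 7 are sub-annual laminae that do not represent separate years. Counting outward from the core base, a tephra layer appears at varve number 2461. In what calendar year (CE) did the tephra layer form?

1505 CE

The tephra layer sits at varve 2461 from the core base, so 2858 − 2461 = 397 varves formed after it.
397 − 7 false = 390 true varves after the tephra layer.
Counting back 390 years from 1895 CE places the tephra layer in 1895 − 390 = 1505 CE.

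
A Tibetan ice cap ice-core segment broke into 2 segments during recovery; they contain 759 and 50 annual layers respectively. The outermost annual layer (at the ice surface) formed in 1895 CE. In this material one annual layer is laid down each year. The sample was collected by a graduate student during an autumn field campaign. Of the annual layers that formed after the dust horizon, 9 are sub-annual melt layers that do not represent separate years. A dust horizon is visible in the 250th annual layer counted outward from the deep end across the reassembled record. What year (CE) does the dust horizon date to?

Total annual layers = 759 + 50 = 809.
Between annual layer 250 and the ice surface there are 809 − 250 = 559 annual layers.
Excluding 9 false annual layers: 559 − 9 = 550.
1895 − 550 = 1345 CE.

1345 CE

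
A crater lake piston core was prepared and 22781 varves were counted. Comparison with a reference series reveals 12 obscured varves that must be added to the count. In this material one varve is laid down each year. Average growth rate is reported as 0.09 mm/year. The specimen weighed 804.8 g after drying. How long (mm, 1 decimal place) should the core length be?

After corrections the count is 22781 + 12 = 22793 varves.
Predicted length = 0.09 mm/year × 22793 years = 2051.4 mm.

2051.4 mm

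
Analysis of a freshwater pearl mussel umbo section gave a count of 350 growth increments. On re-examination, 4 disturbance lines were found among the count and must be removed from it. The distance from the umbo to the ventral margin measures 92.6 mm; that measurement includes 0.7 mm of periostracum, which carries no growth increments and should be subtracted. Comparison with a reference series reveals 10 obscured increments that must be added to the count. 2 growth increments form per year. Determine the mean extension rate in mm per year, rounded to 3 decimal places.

0.516 mm per year

Correcting the raw count gives 350 − 4 + 10 = 356 true growth increments.
356 growth increments at 2 per year is 356 / 2 = 178 years.
Removing the 0.7 mm offcut leaves 92.6 − 0.7 = 91.9 mm.
91.9 mm over 178 years gives 91.9 / 178 ≈ 0.516 mm per year.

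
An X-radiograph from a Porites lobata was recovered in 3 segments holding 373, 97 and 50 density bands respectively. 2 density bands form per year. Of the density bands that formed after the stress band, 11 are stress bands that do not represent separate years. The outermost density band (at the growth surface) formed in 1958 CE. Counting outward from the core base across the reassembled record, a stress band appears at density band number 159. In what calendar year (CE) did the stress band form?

Total density bands = 373 + 97 + 50 = 520.
520 − 159 = 361 density bands lie beyond the stress band toward the growth surface.
Removing the 11 false density bands leaves 361 − 11 = 350 true density bands beyond the stress band.
350 density bands at 2 per year is 350 / 2 = 175 years.
The density band at the growth surface is 1958 CE, so the stress band dates to 1958 − 175 = 1783 CE.

1783 CE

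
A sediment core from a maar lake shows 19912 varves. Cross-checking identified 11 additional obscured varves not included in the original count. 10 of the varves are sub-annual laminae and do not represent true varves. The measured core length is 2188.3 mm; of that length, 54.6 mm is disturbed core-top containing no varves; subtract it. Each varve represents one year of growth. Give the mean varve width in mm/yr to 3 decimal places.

Adjusted count: 19912 − 10 + 11 = 19913 varves.
The growth record spans 2188.3 − 54.6 = 2133.7 mm.
Extension rate ≈ 2133.7 / 19913 = 0.107 mm/yr.

0.107 mm/yr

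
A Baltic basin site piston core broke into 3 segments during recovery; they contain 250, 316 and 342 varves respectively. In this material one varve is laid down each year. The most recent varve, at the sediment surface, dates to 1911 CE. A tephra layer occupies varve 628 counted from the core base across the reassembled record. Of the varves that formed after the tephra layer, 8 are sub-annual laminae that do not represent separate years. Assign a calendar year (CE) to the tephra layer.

1639 CE

Total varves = 250 + 316 + 342 = 908.
The tephra layer sits at varve 628 from the core base, so 908 − 628 = 280 varves formed after it.
Removing the 8 false varves leaves 280 − 8 = 272 true varves beyond the tephra layer.
The varve at the sediment surface is 1911 CE, so the tephra layer dates to 1911 − 272 = 1639 CE.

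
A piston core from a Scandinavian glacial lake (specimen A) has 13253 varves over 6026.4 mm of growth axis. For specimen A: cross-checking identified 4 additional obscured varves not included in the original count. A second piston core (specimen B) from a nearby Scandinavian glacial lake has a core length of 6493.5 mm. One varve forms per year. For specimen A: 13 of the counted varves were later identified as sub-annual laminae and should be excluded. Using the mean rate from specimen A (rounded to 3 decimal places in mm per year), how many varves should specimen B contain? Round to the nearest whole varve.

Specimen A: correcting the raw count gives 13253 − 13 + 4 = 13244 true varves.
A: 6026.4 mm over 13244 years gives 6026.4 / 13244 ≈ 0.455 mm/year.
For B, 6493.5 / 0.455 = 14271.43 years ≈ 14271 varves.

14271 varves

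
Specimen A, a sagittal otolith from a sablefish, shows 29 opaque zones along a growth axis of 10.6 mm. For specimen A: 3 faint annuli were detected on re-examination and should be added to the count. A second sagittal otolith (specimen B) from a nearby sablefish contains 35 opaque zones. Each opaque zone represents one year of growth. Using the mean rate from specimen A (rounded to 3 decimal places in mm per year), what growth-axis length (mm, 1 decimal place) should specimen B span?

11.6 mm

Specimen A: after corrections the count is 29 + 3 = 32 opaque zones.
A: 10.6 mm over 32 years gives 10.6 / 32 ≈ 0.331 mm per year.
For B, 0.331 mm/year × 35 years = 11.6 mm.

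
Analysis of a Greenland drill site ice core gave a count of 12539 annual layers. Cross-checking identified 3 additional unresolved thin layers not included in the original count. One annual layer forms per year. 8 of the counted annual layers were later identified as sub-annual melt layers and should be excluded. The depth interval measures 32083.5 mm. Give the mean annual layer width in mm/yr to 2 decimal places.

2.56 mm/yr

Correcting the raw count gives 12539 − 8 + 3 = 12534 true annual layers.
Extension rate ≈ 32083.5 / 12534 = 2.56 mm/yr.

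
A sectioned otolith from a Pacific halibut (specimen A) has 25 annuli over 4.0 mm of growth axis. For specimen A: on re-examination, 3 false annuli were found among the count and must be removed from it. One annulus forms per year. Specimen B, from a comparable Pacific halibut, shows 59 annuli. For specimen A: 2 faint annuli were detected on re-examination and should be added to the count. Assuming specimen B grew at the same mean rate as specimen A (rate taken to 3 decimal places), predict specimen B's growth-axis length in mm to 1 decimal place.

9.9 mm

Specimen A: correcting the raw count gives 25 − 3 + 2 = 24 true annuli.
A: Mean rate = 4.0 mm / 24 years ≈ 0.167 mm/yr.
Length of B = 0.167 × 59 = 9.9 mm.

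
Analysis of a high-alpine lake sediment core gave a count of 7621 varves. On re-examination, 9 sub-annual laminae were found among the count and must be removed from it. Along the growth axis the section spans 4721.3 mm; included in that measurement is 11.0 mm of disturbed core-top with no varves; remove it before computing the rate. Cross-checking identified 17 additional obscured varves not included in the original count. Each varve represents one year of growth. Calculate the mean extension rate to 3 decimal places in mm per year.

0.617 mm per year

True varve count = 7621 − 9 + 17 = 7629.
The growth record spans 4721.3 − 11.0 = 4710.3 mm.
4710.3 mm over 7629 years gives 4710.3 / 7629 ≈ 0.617 mm per year.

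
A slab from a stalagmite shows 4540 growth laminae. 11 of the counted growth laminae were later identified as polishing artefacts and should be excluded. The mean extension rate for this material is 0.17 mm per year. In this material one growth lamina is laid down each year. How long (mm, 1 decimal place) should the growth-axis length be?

769.9 mm

Adjusted count: 4540 − 11 = 4529 growth laminae.
Length ≈ 0.17 × 4529 = 769.9 mm.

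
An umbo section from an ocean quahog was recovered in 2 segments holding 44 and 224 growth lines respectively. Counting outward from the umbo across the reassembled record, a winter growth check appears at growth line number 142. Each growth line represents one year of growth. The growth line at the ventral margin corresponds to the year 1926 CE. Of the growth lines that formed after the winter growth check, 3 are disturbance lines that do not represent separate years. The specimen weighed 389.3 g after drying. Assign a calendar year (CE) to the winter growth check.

1803 CE

Total growth lines = 44 + 224 = 268.
The winter growth check sits at growth line 142 from the umbo, so 268 − 142 = 126 growth lines formed after it.
Removing the 3 false growth lines leaves 126 − 3 = 123 true growth lines beyond the winter growth check.
The growth line at the ventral margin is 1926 CE, so the winter growth check dates to 1926 − 123 = 1803 CE.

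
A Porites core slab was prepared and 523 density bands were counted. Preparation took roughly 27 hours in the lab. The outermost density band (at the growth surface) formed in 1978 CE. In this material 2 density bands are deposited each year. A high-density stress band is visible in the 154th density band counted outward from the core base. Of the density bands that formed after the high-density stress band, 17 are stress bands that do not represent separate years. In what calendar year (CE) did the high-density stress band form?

1802 CE

523 − 154 = 369 density bands lie beyond the high-density stress band toward the growth surface.
Excluding 17 false density bands: 369 − 17 = 352.
Dividing by 2 density bands per year: 352 / 2 = 176 years.
Counting back 176 years from 1978 CE places the high-density stress band in 1978 − 176 = 1802 CE.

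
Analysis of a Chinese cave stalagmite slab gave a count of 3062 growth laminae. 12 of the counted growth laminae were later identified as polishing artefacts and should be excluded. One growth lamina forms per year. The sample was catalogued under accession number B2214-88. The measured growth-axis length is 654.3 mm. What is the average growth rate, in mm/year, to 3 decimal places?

0.215 mm/year

After corrections the count is 3062 − 12 = 3050 growth laminae.
Extension rate ≈ 654.3 / 3050 = 0.215 mm/year.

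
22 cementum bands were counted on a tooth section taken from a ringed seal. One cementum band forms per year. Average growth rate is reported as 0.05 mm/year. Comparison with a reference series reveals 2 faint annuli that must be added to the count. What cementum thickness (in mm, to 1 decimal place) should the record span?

After corrections the count is 22 + 2 = 24 cementum bands.
24 years at 0.05 mm/year gives 0.05 × 24 = 1.2 mm.

1.2 mm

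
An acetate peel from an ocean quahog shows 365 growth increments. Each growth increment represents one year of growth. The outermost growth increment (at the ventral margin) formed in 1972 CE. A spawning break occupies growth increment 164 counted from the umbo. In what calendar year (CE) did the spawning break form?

The spawning break sits at growth increment 164 from the umbo, so 365 − 164 = 201 growth increments formed after it.
The growth increment at the ventral margin is 1972 CE, so the spawning break dates to 1972 − 201 = 1771 CE.

1771 CE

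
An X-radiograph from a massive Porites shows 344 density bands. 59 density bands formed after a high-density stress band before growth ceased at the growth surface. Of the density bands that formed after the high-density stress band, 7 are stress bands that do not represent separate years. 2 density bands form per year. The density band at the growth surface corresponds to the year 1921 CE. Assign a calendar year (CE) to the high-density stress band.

1895 CE

59 density bands post-date the high-density stress band.
Excluding 7 false density bands: 59 − 7 = 52.
Dividing by 2 density bands per year: 52 / 2 = 26 years.
Counting back 26 years from 1921 CE places the high-density stress band in 1921 − 26 = 1895 CE.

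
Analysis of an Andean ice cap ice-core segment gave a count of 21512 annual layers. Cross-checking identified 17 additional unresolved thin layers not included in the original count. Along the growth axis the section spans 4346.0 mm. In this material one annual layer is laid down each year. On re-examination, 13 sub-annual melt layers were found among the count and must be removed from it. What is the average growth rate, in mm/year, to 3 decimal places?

True annual layer count = 21512 − 13 + 17 = 21516.
4346.0 mm over 21516 years gives 4346.0 / 21516 ≈ 0.202 mm/year.

0.202 mm/year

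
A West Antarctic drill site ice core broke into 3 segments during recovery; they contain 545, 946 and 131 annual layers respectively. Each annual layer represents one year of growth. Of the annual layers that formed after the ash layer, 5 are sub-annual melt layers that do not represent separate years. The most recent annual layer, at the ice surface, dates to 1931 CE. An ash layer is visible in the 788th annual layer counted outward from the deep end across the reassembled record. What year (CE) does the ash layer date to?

1102 CE

Total annual layers = 545 + 946 + 131 = 1622.
Between annual layer 788 and the ice surface there are 1622 − 788 = 834 annual layers.
Excluding 5 false annual layers: 834 − 5 = 829.
The annual layer at the ice surface is 1931 CE, so the ash layer dates to 1931 − 829 = 1102 CE.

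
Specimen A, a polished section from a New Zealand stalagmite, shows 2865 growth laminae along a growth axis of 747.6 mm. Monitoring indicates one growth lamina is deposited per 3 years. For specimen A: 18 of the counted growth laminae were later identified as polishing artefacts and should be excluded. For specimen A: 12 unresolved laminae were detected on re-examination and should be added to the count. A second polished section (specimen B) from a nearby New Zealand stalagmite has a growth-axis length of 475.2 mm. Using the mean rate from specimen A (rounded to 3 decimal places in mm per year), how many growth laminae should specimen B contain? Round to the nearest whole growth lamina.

Specimen A: after corrections the count is 2865 − 18 + 12 = 2859 growth laminae.
Specimen A: multiplying by 3 years per growth lamina: 2859 × 3 = 8577 years.
A: Mean rate = 747.6 mm / 8577 years ≈ 0.087 mm/year.
For B, 475.2 / 0.087 = 5462.07 years; at 3 years per growth lamina that is 5462.07 / 3 ≈ 1821 growth laminae.

1821 growth laminae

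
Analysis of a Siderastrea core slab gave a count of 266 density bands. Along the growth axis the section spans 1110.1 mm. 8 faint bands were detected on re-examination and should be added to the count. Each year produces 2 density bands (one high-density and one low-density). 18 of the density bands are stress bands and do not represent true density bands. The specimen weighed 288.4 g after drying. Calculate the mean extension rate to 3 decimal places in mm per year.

Correcting the raw count gives 266 − 18 + 8 = 256 true density bands.
With 2 density bands per year, 256 / 2 = 128 years.
1110.1 mm over 128 years gives 1110.1 / 128 ≈ 8.673 mm per year.

8.673 mm per year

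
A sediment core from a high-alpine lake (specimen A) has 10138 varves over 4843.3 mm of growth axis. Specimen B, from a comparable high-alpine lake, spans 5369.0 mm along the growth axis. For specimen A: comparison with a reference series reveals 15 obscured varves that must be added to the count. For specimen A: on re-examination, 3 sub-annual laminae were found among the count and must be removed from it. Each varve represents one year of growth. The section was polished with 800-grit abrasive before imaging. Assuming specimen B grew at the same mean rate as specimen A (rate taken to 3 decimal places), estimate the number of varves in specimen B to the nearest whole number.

Specimen A: true varve count = 10138 − 3 + 15 = 10150.
A: Extension rate ≈ 4843.3 / 10150 = 0.477 mm/year.
Specimen B: 5369.0 mm / 0.477 mm per year = 11255.77 years ≈ 11256 varves.

11256 varves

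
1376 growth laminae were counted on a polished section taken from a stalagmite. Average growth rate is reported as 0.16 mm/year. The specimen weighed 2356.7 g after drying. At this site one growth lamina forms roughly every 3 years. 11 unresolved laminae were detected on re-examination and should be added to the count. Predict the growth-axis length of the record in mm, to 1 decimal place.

Adjusted count: 1376 + 11 = 1387 growth laminae.
Multiplying by 3 years per growth lamina: 1387 × 3 = 4161 years.
4161 years at 0.16 mm/year gives 0.16 × 4161 = 665.8 mm.

665.8 mm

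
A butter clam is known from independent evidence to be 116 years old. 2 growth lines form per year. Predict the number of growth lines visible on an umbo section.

232 growth lines

116 years at 2 growth lines per year gives 116 × 2 = 232 growth lines.
So 232 growth lines should be present.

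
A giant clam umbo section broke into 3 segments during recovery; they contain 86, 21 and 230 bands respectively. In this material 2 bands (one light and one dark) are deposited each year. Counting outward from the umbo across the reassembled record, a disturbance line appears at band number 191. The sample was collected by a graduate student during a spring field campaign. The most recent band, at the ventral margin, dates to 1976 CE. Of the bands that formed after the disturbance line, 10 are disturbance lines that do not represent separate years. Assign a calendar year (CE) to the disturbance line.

1908 CE

Total bands = 86 + 21 + 230 = 337.
Between band 191 and the ventral margin there are 337 − 191 = 146 bands.
146 − 10 false = 136 true bands after the disturbance line.
With 2 bands per year, 136 / 2 = 68 years.
The band at the ventral margin is 1976 CE, so the disturbance line dates to 1976 − 68 = 1908 CE.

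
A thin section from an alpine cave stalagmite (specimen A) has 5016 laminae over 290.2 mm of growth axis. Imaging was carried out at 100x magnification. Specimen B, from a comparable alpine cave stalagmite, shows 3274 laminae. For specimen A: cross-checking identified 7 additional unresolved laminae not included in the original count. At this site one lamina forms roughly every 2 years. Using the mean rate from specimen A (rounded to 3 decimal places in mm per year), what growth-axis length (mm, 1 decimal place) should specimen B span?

Specimen A: adjusted count: 5016 + 7 = 5023 laminae.
Specimen A: at 2 years per lamina, 5023 × 2 = 10046 years.
A: Mean rate = 290.2 mm / 10046 years ≈ 0.029 mm/yr.
Specimen B: 3274 laminae at 2 years each span 3274 × 2 = 6548 years. B's length ≈ 0.029 × 6548 = 189.9 mm.

189.9 mm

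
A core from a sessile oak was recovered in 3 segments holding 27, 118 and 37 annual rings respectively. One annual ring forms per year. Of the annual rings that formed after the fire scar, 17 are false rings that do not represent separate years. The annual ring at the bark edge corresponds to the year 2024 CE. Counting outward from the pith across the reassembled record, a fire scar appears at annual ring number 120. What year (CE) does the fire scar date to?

1979 CE

Total annual rings = 27 + 118 + 37 = 182.
The fire scar sits at annual ring 120 from the pith, so 182 − 120 = 62 annual rings formed after it.
Removing the 17 false annual rings leaves 62 − 17 = 45 true annual rings beyond the fire scar.
Counting back 45 years from 2024 CE places the fire scar in 2024 − 45 = 1979 CE.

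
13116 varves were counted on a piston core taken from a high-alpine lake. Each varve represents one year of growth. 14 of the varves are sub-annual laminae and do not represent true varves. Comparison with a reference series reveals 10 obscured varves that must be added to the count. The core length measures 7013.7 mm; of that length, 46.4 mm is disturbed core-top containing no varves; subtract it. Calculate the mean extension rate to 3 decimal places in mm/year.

After corrections the count is 13116 − 14 + 10 = 13112 varves.
Removing the 46.4 mm offcut leaves 7013.7 − 46.4 = 6967.3 mm.
Extension rate ≈ 6967.3 / 13112 = 0.531 mm/year.

0.531 mm/year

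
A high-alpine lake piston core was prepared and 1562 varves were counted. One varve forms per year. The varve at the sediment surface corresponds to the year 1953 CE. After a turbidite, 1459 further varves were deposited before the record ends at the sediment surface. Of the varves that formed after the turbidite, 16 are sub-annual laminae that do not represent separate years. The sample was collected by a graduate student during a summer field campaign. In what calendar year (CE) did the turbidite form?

1459 varves formed after the turbidite.
1459 − 16 false = 1443 true varves after the turbidite.
1953 − 1443 = 510 CE.

510 CE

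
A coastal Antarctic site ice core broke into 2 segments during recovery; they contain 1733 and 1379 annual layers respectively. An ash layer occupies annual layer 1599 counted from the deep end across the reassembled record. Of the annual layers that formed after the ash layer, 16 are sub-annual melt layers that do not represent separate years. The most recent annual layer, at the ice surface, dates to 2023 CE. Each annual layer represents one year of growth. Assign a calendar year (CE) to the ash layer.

Total annual layers = 1733 + 1379 = 3112.
Between annual layer 1599 and the ice surface there are 3112 − 1599 = 1513 annual layers.
1513 − 16 false = 1497 true annual layers after the ash layer.
The annual layer at the ice surface is 2023 CE, so the ash layer dates to 2023 − 1497 = 526 CE.

526 CE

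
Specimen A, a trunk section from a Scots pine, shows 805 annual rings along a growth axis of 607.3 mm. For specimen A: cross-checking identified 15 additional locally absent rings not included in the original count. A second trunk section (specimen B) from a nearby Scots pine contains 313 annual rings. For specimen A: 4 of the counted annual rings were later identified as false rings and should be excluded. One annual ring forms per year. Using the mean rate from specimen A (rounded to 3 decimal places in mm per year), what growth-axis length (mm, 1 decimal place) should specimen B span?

232.9 mm

Specimen A: true annual ring count = 805 − 4 + 15 = 816.
A: Extension rate ≈ 607.3 / 816 = 0.744 mm per year.
Length of B = 0.744 × 313 = 232.9 mm.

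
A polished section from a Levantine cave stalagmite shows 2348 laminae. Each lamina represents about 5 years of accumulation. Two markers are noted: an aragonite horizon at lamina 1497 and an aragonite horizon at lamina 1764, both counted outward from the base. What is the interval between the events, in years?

1764 − 1497 = 267 laminae lie between the two events.
267 laminae at 5 years each span 267 × 5 = 1335 years.

1335 years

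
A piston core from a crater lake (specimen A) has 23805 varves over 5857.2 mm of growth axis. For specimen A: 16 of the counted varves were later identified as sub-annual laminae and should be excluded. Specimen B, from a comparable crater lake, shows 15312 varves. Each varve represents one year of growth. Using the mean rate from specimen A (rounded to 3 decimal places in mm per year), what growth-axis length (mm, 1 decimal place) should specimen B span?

Specimen A: after corrections the count is 23805 − 16 = 23789 varves.
A: Mean rate = 5857.2 mm / 23789 years ≈ 0.246 mm/yr.
Length of B = 0.246 × 15312 = 3766.8 mm.

3766.8 mm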